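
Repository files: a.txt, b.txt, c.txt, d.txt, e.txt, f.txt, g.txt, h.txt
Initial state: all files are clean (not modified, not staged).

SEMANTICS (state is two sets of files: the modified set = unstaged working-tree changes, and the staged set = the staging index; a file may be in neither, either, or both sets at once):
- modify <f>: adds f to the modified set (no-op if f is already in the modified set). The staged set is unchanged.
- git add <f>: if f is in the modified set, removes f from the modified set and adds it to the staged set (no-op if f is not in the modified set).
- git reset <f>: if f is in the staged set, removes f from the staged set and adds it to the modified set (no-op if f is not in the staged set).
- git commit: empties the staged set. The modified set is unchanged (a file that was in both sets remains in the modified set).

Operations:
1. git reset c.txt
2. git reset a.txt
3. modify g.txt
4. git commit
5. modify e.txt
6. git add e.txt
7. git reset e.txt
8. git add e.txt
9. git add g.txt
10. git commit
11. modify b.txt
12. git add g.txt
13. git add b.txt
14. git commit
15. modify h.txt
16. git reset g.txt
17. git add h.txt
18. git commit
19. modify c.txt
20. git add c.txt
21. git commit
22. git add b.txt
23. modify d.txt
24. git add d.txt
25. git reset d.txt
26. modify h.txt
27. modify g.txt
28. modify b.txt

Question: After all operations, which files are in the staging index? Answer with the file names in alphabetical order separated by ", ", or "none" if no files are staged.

Answer: none

Derivation:
After op 1 (git reset c.txt): modified={none} staged={none}
After op 2 (git reset a.txt): modified={none} staged={none}
After op 3 (modify g.txt): modified={g.txt} staged={none}
After op 4 (git commit): modified={g.txt} staged={none}
After op 5 (modify e.txt): modified={e.txt, g.txt} staged={none}
After op 6 (git add e.txt): modified={g.txt} staged={e.txt}
After op 7 (git reset e.txt): modified={e.txt, g.txt} staged={none}
After op 8 (git add e.txt): modified={g.txt} staged={e.txt}
After op 9 (git add g.txt): modified={none} staged={e.txt, g.txt}
After op 10 (git commit): modified={none} staged={none}
After op 11 (modify b.txt): modified={b.txt} staged={none}
After op 12 (git add g.txt): modified={b.txt} staged={none}
After op 13 (git add b.txt): modified={none} staged={b.txt}
After op 14 (git commit): modified={none} staged={none}
After op 15 (modify h.txt): modified={h.txt} staged={none}
After op 16 (git reset g.txt): modified={h.txt} staged={none}
After op 17 (git add h.txt): modified={none} staged={h.txt}
After op 18 (git commit): modified={none} staged={none}
After op 19 (modify c.txt): modified={c.txt} staged={none}
After op 20 (git add c.txt): modified={none} staged={c.txt}
After op 21 (git commit): modified={none} staged={none}
After op 22 (git add b.txt): modified={none} staged={none}
After op 23 (modify d.txt): modified={d.txt} staged={none}
After op 24 (git add d.txt): modified={none} staged={d.txt}
After op 25 (git reset d.txt): modified={d.txt} staged={none}
After op 26 (modify h.txt): modified={d.txt, h.txt} staged={none}
After op 27 (modify g.txt): modified={d.txt, g.txt, h.txt} staged={none}
After op 28 (modify b.txt): modified={b.txt, d.txt, g.txt, h.txt} staged={none}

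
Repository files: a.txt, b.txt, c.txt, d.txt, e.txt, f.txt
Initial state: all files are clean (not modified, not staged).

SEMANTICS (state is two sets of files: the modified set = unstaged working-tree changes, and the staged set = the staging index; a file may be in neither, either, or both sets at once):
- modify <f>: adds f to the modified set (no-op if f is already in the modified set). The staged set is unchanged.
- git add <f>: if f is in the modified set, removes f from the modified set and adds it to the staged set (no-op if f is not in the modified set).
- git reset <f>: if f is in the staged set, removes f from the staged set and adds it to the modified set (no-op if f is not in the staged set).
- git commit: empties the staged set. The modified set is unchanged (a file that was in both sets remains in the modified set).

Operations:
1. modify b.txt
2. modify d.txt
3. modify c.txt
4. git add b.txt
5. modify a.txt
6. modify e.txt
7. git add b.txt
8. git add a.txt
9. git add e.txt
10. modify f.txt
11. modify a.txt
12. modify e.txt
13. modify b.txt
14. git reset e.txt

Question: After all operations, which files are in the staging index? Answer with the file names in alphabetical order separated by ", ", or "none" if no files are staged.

Answer: a.txt, b.txt

Derivation:
After op 1 (modify b.txt): modified={b.txt} staged={none}
After op 2 (modify d.txt): modified={b.txt, d.txt} staged={none}
After op 3 (modify c.txt): modified={b.txt, c.txt, d.txt} staged={none}
After op 4 (git add b.txt): modified={c.txt, d.txt} staged={b.txt}
After op 5 (modify a.txt): modified={a.txt, c.txt, d.txt} staged={b.txt}
After op 6 (modify e.txt): modified={a.txt, c.txt, d.txt, e.txt} staged={b.txt}
After op 7 (git add b.txt): modified={a.txt, c.txt, d.txt, e.txt} staged={b.txt}
After op 8 (git add a.txt): modified={c.txt, d.txt, e.txt} staged={a.txt, b.txt}
After op 9 (git add e.txt): modified={c.txt, d.txt} staged={a.txt, b.txt, e.txt}
After op 10 (modify f.txt): modified={c.txt, d.txt, f.txt} staged={a.txt, b.txt, e.txt}
After op 11 (modify a.txt): modified={a.txt, c.txt, d.txt, f.txt} staged={a.txt, b.txt, e.txt}
After op 12 (modify e.txt): modified={a.txt, c.txt, d.txt, e.txt, f.txt} staged={a.txt, b.txt, e.txt}
After op 13 (modify b.txt): modified={a.txt, b.txt, c.txt, d.txt, e.txt, f.txt} staged={a.txt, b.txt, e.txt}
After op 14 (git reset e.txt): modified={a.txt, b.txt, c.txt, d.txt, e.txt, f.txt} staged={a.txt, b.txt}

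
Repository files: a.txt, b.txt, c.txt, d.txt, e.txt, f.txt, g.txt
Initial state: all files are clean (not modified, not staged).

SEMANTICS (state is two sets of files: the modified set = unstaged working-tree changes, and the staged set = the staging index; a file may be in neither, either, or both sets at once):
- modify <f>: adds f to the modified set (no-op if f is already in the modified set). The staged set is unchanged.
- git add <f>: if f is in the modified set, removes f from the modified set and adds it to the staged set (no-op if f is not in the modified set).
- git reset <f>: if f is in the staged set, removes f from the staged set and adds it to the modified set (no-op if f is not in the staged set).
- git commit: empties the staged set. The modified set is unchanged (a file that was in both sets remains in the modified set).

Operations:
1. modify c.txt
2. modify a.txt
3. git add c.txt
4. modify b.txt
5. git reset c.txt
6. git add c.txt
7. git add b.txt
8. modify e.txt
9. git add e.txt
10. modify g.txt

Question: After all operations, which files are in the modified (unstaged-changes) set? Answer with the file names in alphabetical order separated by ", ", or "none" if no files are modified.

After op 1 (modify c.txt): modified={c.txt} staged={none}
After op 2 (modify a.txt): modified={a.txt, c.txt} staged={none}
After op 3 (git add c.txt): modified={a.txt} staged={c.txt}
After op 4 (modify b.txt): modified={a.txt, b.txt} staged={c.txt}
After op 5 (git reset c.txt): modified={a.txt, b.txt, c.txt} staged={none}
After op 6 (git add c.txt): modified={a.txt, b.txt} staged={c.txt}
After op 7 (git add b.txt): modified={a.txt} staged={b.txt, c.txt}
After op 8 (modify e.txt): modified={a.txt, e.txt} staged={b.txt, c.txt}
After op 9 (git add e.txt): modified={a.txt} staged={b.txt, c.txt, e.txt}
After op 10 (modify g.txt): modified={a.txt, g.txt} staged={b.txt, c.txt, e.txt}

Answer: a.txt, g.txt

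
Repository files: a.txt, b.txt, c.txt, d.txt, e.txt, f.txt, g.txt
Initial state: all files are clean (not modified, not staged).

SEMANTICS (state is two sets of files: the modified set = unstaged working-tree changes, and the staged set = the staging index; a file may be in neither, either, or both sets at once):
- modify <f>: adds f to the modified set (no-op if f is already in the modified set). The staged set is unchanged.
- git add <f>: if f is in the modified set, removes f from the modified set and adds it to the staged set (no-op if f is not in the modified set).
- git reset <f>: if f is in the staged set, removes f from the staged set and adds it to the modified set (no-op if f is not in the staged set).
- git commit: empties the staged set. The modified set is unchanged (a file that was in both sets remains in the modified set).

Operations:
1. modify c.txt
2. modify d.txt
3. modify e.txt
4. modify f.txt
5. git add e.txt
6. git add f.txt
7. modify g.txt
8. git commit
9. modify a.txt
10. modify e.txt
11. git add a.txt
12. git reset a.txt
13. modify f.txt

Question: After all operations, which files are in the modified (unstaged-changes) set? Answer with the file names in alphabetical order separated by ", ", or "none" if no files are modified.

Answer: a.txt, c.txt, d.txt, e.txt, f.txt, g.txt

Derivation:
After op 1 (modify c.txt): modified={c.txt} staged={none}
After op 2 (modify d.txt): modified={c.txt, d.txt} staged={none}
After op 3 (modify e.txt): modified={c.txt, d.txt, e.txt} staged={none}
After op 4 (modify f.txt): modified={c.txt, d.txt, e.txt, f.txt} staged={none}
After op 5 (git add e.txt): modified={c.txt, d.txt, f.txt} staged={e.txt}
After op 6 (git add f.txt): modified={c.txt, d.txt} staged={e.txt, f.txt}
After op 7 (modify g.txt): modified={c.txt, d.txt, g.txt} staged={e.txt, f.txt}
After op 8 (git commit): modified={c.txt, d.txt, g.txt} staged={none}
After op 9 (modify a.txt): modified={a.txt, c.txt, d.txt, g.txt} staged={none}
After op 10 (modify e.txt): modified={a.txt, c.txt, d.txt, e.txt, g.txt} staged={none}
After op 11 (git add a.txt): modified={c.txt, d.txt, e.txt, g.txt} staged={a.txt}
After op 12 (git reset a.txt): modified={a.txt, c.txt, d.txt, e.txt, g.txt} staged={none}
After op 13 (modify f.txt): modified={a.txt, c.txt, d.txt, e.txt, f.txt, g.txt} staged={none}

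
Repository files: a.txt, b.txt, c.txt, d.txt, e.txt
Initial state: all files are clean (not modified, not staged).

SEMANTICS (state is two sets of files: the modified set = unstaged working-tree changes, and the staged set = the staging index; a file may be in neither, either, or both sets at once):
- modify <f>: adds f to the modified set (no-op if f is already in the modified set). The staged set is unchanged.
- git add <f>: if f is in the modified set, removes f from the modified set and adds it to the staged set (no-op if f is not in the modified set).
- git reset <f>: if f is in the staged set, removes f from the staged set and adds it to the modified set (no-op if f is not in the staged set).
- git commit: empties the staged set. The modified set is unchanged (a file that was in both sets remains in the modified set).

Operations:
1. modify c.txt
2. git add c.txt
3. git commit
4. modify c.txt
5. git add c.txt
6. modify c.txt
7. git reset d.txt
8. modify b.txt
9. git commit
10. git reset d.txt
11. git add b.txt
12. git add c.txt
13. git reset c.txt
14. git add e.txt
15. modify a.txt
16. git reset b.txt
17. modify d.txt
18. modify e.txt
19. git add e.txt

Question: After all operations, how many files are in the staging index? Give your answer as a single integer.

After op 1 (modify c.txt): modified={c.txt} staged={none}
After op 2 (git add c.txt): modified={none} staged={c.txt}
After op 3 (git commit): modified={none} staged={none}
After op 4 (modify c.txt): modified={c.txt} staged={none}
After op 5 (git add c.txt): modified={none} staged={c.txt}
After op 6 (modify c.txt): modified={c.txt} staged={c.txt}
After op 7 (git reset d.txt): modified={c.txt} staged={c.txt}
After op 8 (modify b.txt): modified={b.txt, c.txt} staged={c.txt}
After op 9 (git commit): modified={b.txt, c.txt} staged={none}
After op 10 (git reset d.txt): modified={b.txt, c.txt} staged={none}
After op 11 (git add b.txt): modified={c.txt} staged={b.txt}
After op 12 (git add c.txt): modified={none} staged={b.txt, c.txt}
After op 13 (git reset c.txt): modified={c.txt} staged={b.txt}
After op 14 (git add e.txt): modified={c.txt} staged={b.txt}
After op 15 (modify a.txt): modified={a.txt, c.txt} staged={b.txt}
After op 16 (git reset b.txt): modified={a.txt, b.txt, c.txt} staged={none}
After op 17 (modify d.txt): modified={a.txt, b.txt, c.txt, d.txt} staged={none}
After op 18 (modify e.txt): modified={a.txt, b.txt, c.txt, d.txt, e.txt} staged={none}
After op 19 (git add e.txt): modified={a.txt, b.txt, c.txt, d.txt} staged={e.txt}
Final staged set: {e.txt} -> count=1

Answer: 1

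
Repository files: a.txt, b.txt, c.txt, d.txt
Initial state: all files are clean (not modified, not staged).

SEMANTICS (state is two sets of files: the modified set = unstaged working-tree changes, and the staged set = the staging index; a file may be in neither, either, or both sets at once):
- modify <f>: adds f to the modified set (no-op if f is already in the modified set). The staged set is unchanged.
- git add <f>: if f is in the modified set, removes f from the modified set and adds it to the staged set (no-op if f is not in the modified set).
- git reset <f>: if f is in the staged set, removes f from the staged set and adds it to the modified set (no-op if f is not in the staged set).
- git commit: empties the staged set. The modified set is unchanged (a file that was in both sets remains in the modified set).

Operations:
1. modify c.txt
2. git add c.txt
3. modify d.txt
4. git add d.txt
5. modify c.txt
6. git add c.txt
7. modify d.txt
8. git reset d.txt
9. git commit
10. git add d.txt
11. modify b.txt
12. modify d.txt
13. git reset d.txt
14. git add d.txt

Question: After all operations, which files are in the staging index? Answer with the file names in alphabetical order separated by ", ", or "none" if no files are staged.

After op 1 (modify c.txt): modified={c.txt} staged={none}
After op 2 (git add c.txt): modified={none} staged={c.txt}
After op 3 (modify d.txt): modified={d.txt} staged={c.txt}
After op 4 (git add d.txt): modified={none} staged={c.txt, d.txt}
After op 5 (modify c.txt): modified={c.txt} staged={c.txt, d.txt}
After op 6 (git add c.txt): modified={none} staged={c.txt, d.txt}
After op 7 (modify d.txt): modified={d.txt} staged={c.txt, d.txt}
After op 8 (git reset d.txt): modified={d.txt} staged={c.txt}
After op 9 (git commit): modified={d.txt} staged={none}
After op 10 (git add d.txt): modified={none} staged={d.txt}
After op 11 (modify b.txt): modified={b.txt} staged={d.txt}
After op 12 (modify d.txt): modified={b.txt, d.txt} staged={d.txt}
After op 13 (git reset d.txt): modified={b.txt, d.txt} staged={none}
After op 14 (git add d.txt): modified={b.txt} staged={d.txt}

Answer: d.txt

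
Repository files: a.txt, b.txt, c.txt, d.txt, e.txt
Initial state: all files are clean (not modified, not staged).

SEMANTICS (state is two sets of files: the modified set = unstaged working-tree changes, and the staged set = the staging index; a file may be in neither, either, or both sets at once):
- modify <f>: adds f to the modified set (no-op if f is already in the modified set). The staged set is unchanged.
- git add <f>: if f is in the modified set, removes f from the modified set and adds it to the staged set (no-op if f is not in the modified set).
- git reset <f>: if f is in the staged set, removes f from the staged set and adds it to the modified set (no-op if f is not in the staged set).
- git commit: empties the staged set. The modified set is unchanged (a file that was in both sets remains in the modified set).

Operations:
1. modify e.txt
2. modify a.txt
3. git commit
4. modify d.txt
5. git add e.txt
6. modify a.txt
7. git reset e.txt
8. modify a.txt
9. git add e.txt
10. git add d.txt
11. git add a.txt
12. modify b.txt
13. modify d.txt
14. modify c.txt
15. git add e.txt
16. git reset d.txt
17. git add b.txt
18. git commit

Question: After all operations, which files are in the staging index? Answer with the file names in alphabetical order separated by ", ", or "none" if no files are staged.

Answer: none

Derivation:
After op 1 (modify e.txt): modified={e.txt} staged={none}
After op 2 (modify a.txt): modified={a.txt, e.txt} staged={none}
After op 3 (git commit): modified={a.txt, e.txt} staged={none}
After op 4 (modify d.txt): modified={a.txt, d.txt, e.txt} staged={none}
After op 5 (git add e.txt): modified={a.txt, d.txt} staged={e.txt}
After op 6 (modify a.txt): modified={a.txt, d.txt} staged={e.txt}
After op 7 (git reset e.txt): modified={a.txt, d.txt, e.txt} staged={none}
After op 8 (modify a.txt): modified={a.txt, d.txt, e.txt} staged={none}
After op 9 (git add e.txt): modified={a.txt, d.txt} staged={e.txt}
After op 10 (git add d.txt): modified={a.txt} staged={d.txt, e.txt}
After op 11 (git add a.txt): modified={none} staged={a.txt, d.txt, e.txt}
After op 12 (modify b.txt): modified={b.txt} staged={a.txt, d.txt, e.txt}
After op 13 (modify d.txt): modified={b.txt, d.txt} staged={a.txt, d.txt, e.txt}
After op 14 (modify c.txt): modified={b.txt, c.txt, d.txt} staged={a.txt, d.txt, e.txt}
After op 15 (git add e.txt): modified={b.txt, c.txt, d.txt} staged={a.txt, d.txt, e.txt}
After op 16 (git reset d.txt): modified={b.txt, c.txt, d.txt} staged={a.txt, e.txt}
After op 17 (git add b.txt): modified={c.txt, d.txt} staged={a.txt, b.txt, e.txt}
After op 18 (git commit): modified={c.txt, d.txt} staged={none}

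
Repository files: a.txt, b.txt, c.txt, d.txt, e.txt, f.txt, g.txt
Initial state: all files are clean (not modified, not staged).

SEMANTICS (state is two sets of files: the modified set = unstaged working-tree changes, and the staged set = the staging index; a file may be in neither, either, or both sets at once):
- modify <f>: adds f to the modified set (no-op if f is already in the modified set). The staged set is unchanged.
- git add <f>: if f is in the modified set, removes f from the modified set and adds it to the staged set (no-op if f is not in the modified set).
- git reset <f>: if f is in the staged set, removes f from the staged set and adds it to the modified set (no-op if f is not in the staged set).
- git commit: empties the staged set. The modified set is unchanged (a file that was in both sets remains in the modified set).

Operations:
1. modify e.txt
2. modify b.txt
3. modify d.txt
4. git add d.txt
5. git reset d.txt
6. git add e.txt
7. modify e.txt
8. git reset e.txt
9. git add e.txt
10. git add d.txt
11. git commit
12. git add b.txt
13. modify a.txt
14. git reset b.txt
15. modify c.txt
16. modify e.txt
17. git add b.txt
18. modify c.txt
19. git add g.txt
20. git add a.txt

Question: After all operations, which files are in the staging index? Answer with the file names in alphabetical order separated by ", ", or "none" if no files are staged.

After op 1 (modify e.txt): modified={e.txt} staged={none}
After op 2 (modify b.txt): modified={b.txt, e.txt} staged={none}
After op 3 (modify d.txt): modified={b.txt, d.txt, e.txt} staged={none}
After op 4 (git add d.txt): modified={b.txt, e.txt} staged={d.txt}
After op 5 (git reset d.txt): modified={b.txt, d.txt, e.txt} staged={none}
After op 6 (git add e.txt): modified={b.txt, d.txt} staged={e.txt}
After op 7 (modify e.txt): modified={b.txt, d.txt, e.txt} staged={e.txt}
After op 8 (git reset e.txt): modified={b.txt, d.txt, e.txt} staged={none}
After op 9 (git add e.txt): modified={b.txt, d.txt} staged={e.txt}
After op 10 (git add d.txt): modified={b.txt} staged={d.txt, e.txt}
After op 11 (git commit): modified={b.txt} staged={none}
After op 12 (git add b.txt): modified={none} staged={b.txt}
After op 13 (modify a.txt): modified={a.txt} staged={b.txt}
After op 14 (git reset b.txt): modified={a.txt, b.txt} staged={none}
After op 15 (modify c.txt): modified={a.txt, b.txt, c.txt} staged={none}
After op 16 (modify e.txt): modified={a.txt, b.txt, c.txt, e.txt} staged={none}
After op 17 (git add b.txt): modified={a.txt, c.txt, e.txt} staged={b.txt}
After op 18 (modify c.txt): modified={a.txt, c.txt, e.txt} staged={b.txt}
After op 19 (git add g.txt): modified={a.txt, c.txt, e.txt} staged={b.txt}
After op 20 (git add a.txt): modified={c.txt, e.txt} staged={a.txt, b.txt}

Answer: a.txt, b.txt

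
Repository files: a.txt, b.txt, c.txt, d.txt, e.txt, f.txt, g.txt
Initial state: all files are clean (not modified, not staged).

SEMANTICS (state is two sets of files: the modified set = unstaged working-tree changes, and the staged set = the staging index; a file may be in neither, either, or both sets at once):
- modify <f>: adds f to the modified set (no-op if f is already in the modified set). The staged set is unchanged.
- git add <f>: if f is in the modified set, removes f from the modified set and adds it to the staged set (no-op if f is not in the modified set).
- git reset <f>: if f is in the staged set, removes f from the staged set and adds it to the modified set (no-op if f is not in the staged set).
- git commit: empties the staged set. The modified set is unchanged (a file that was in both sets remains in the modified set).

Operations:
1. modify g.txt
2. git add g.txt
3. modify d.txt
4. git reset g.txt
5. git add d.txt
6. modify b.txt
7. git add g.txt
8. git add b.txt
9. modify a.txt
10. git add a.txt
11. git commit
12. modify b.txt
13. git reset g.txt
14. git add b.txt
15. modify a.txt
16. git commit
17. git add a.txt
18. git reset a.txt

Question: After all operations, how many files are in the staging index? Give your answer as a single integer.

Answer: 0

Derivation:
After op 1 (modify g.txt): modified={g.txt} staged={none}
After op 2 (git add g.txt): modified={none} staged={g.txt}
After op 3 (modify d.txt): modified={d.txt} staged={g.txt}
After op 4 (git reset g.txt): modified={d.txt, g.txt} staged={none}
After op 5 (git add d.txt): modified={g.txt} staged={d.txt}
After op 6 (modify b.txt): modified={b.txt, g.txt} staged={d.txt}
After op 7 (git add g.txt): modified={b.txt} staged={d.txt, g.txt}
After op 8 (git add b.txt): modified={none} staged={b.txt, d.txt, g.txt}
After op 9 (modify a.txt): modified={a.txt} staged={b.txt, d.txt, g.txt}
After op 10 (git add a.txt): modified={none} staged={a.txt, b.txt, d.txt, g.txt}
After op 11 (git commit): modified={none} staged={none}
After op 12 (modify b.txt): modified={b.txt} staged={none}
After op 13 (git reset g.txt): modified={b.txt} staged={none}
After op 14 (git add b.txt): modified={none} staged={b.txt}
After op 15 (modify a.txt): modified={a.txt} staged={b.txt}
After op 16 (git commit): modified={a.txt} staged={none}
After op 17 (git add a.txt): modified={none} staged={a.txt}
After op 18 (git reset a.txt): modified={a.txt} staged={none}
Final staged set: {none} -> count=0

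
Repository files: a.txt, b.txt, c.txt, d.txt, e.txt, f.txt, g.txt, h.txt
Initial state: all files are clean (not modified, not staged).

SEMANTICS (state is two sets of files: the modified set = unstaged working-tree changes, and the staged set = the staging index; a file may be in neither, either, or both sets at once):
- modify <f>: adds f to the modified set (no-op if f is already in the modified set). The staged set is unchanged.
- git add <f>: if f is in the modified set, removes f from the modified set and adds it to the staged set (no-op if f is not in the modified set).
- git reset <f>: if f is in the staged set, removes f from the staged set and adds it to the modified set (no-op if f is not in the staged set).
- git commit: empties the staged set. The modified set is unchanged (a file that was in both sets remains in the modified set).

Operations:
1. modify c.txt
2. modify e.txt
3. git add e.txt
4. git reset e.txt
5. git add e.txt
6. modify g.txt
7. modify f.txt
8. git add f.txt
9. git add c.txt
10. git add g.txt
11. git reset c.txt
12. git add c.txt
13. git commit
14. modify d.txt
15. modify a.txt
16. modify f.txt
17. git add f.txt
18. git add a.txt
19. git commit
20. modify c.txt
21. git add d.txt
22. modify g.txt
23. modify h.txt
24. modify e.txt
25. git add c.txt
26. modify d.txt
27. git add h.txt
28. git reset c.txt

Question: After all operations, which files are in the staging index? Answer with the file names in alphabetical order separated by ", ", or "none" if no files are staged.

After op 1 (modify c.txt): modified={c.txt} staged={none}
After op 2 (modify e.txt): modified={c.txt, e.txt} staged={none}
After op 3 (git add e.txt): modified={c.txt} staged={e.txt}
After op 4 (git reset e.txt): modified={c.txt, e.txt} staged={none}
After op 5 (git add e.txt): modified={c.txt} staged={e.txt}
After op 6 (modify g.txt): modified={c.txt, g.txt} staged={e.txt}
After op 7 (modify f.txt): modified={c.txt, f.txt, g.txt} staged={e.txt}
After op 8 (git add f.txt): modified={c.txt, g.txt} staged={e.txt, f.txt}
After op 9 (git add c.txt): modified={g.txt} staged={c.txt, e.txt, f.txt}
After op 10 (git add g.txt): modified={none} staged={c.txt, e.txt, f.txt, g.txt}
After op 11 (git reset c.txt): modified={c.txt} staged={e.txt, f.txt, g.txt}
After op 12 (git add c.txt): modified={none} staged={c.txt, e.txt, f.txt, g.txt}
After op 13 (git commit): modified={none} staged={none}
After op 14 (modify d.txt): modified={d.txt} staged={none}
After op 15 (modify a.txt): modified={a.txt, d.txt} staged={none}
After op 16 (modify f.txt): modified={a.txt, d.txt, f.txt} staged={none}
After op 17 (git add f.txt): modified={a.txt, d.txt} staged={f.txt}
After op 18 (git add a.txt): modified={d.txt} staged={a.txt, f.txt}
After op 19 (git commit): modified={d.txt} staged={none}
After op 20 (modify c.txt): modified={c.txt, d.txt} staged={none}
After op 21 (git add d.txt): modified={c.txt} staged={d.txt}
After op 22 (modify g.txt): modified={c.txt, g.txt} staged={d.txt}
After op 23 (modify h.txt): modified={c.txt, g.txt, h.txt} staged={d.txt}
After op 24 (modify e.txt): modified={c.txt, e.txt, g.txt, h.txt} staged={d.txt}
After op 25 (git add c.txt): modified={e.txt, g.txt, h.txt} staged={c.txt, d.txt}
After op 26 (modify d.txt): modified={d.txt, e.txt, g.txt, h.txt} staged={c.txt, d.txt}
After op 27 (git add h.txt): modified={d.txt, e.txt, g.txt} staged={c.txt, d.txt, h.txt}
After op 28 (git reset c.txt): modified={c.txt, d.txt, e.txt, g.txt} staged={d.txt, h.txt}

Answer: d.txt, h.txt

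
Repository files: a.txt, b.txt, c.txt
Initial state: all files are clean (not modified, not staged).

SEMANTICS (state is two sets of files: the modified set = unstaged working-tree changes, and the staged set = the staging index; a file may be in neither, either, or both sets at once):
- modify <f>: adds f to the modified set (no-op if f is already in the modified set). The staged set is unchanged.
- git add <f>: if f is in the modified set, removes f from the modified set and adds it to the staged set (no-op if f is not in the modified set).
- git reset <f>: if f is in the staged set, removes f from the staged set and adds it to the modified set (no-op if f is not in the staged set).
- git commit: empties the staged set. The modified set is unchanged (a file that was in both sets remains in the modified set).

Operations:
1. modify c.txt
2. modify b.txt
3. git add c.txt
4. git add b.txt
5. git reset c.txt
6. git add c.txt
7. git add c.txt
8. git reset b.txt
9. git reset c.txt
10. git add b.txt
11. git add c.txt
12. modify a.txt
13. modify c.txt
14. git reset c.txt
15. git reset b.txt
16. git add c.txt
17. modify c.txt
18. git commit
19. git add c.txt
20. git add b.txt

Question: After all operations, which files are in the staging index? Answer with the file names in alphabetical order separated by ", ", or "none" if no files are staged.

Answer: b.txt, c.txt

Derivation:
After op 1 (modify c.txt): modified={c.txt} staged={none}
After op 2 (modify b.txt): modified={b.txt, c.txt} staged={none}
After op 3 (git add c.txt): modified={b.txt} staged={c.txt}
After op 4 (git add b.txt): modified={none} staged={b.txt, c.txt}
After op 5 (git reset c.txt): modified={c.txt} staged={b.txt}
After op 6 (git add c.txt): modified={none} staged={b.txt, c.txt}
After op 7 (git add c.txt): modified={none} staged={b.txt, c.txt}
After op 8 (git reset b.txt): modified={b.txt} staged={c.txt}
After op 9 (git reset c.txt): modified={b.txt, c.txt} staged={none}
After op 10 (git add b.txt): modified={c.txt} staged={b.txt}
After op 11 (git add c.txt): modified={none} staged={b.txt, c.txt}
After op 12 (modify a.txt): modified={a.txt} staged={b.txt, c.txt}
After op 13 (modify c.txt): modified={a.txt, c.txt} staged={b.txt, c.txt}
After op 14 (git reset c.txt): modified={a.txt, c.txt} staged={b.txt}
After op 15 (git reset b.txt): modified={a.txt, b.txt, c.txt} staged={none}
After op 16 (git add c.txt): modified={a.txt, b.txt} staged={c.txt}
After op 17 (modify c.txt): modified={a.txt, b.txt, c.txt} staged={c.txt}
After op 18 (git commit): modified={a.txt, b.txt, c.txt} staged={none}
After op 19 (git add c.txt): modified={a.txt, b.txt} staged={c.txt}
After op 20 (git add b.txt): modified={a.txt} staged={b.txt, c.txt}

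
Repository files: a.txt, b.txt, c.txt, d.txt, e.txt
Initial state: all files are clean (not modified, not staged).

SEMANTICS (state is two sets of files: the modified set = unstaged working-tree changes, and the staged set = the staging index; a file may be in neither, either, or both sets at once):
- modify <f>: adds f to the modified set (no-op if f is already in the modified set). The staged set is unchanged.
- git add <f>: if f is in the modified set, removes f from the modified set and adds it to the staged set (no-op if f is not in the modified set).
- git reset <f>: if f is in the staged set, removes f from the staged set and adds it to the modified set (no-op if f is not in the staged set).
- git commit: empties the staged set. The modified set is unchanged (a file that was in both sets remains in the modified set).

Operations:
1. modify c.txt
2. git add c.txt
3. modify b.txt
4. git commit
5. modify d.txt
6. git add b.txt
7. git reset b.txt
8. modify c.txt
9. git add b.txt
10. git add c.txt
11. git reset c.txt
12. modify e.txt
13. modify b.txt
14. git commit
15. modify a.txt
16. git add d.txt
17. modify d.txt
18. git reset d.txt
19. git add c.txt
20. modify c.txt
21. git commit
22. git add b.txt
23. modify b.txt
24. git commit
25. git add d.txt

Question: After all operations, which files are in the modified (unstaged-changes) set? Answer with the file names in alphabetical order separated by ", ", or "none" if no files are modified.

Answer: a.txt, b.txt, c.txt, e.txt

Derivation:
After op 1 (modify c.txt): modified={c.txt} staged={none}
After op 2 (git add c.txt): modified={none} staged={c.txt}
After op 3 (modify b.txt): modified={b.txt} staged={c.txt}
After op 4 (git commit): modified={b.txt} staged={none}
After op 5 (modify d.txt): modified={b.txt, d.txt} staged={none}
After op 6 (git add b.txt): modified={d.txt} staged={b.txt}
After op 7 (git reset b.txt): modified={b.txt, d.txt} staged={none}
After op 8 (modify c.txt): modified={b.txt, c.txt, d.txt} staged={none}
After op 9 (git add b.txt): modified={c.txt, d.txt} staged={b.txt}
After op 10 (git add c.txt): modified={d.txt} staged={b.txt, c.txt}
After op 11 (git reset c.txt): modified={c.txt, d.txt} staged={b.txt}
After op 12 (modify e.txt): modified={c.txt, d.txt, e.txt} staged={b.txt}
After op 13 (modify b.txt): modified={b.txt, c.txt, d.txt, e.txt} staged={b.txt}
After op 14 (git commit): modified={b.txt, c.txt, d.txt, e.txt} staged={none}
After op 15 (modify a.txt): modified={a.txt, b.txt, c.txt, d.txt, e.txt} staged={none}
After op 16 (git add d.txt): modified={a.txt, b.txt, c.txt, e.txt} staged={d.txt}
After op 17 (modify d.txt): modified={a.txt, b.txt, c.txt, d.txt, e.txt} staged={d.txt}
After op 18 (git reset d.txt): modified={a.txt, b.txt, c.txt, d.txt, e.txt} staged={none}
After op 19 (git add c.txt): modified={a.txt, b.txt, d.txt, e.txt} staged={c.txt}
After op 20 (modify c.txt): modified={a.txt, b.txt, c.txt, d.txt, e.txt} staged={c.txt}
After op 21 (git commit): modified={a.txt, b.txt, c.txt, d.txt, e.txt} staged={none}
After op 22 (git add b.txt): modified={a.txt, c.txt, d.txt, e.txt} staged={b.txt}
After op 23 (modify b.txt): modified={a.txt, b.txt, c.txt, d.txt, e.txt} staged={b.txt}
After op 24 (git commit): modified={a.txt, b.txt, c.txt, d.txt, e.txt} staged={none}
After op 25 (git add d.txt): modified={a.txt, b.txt, c.txt, e.txt} staged={d.txt}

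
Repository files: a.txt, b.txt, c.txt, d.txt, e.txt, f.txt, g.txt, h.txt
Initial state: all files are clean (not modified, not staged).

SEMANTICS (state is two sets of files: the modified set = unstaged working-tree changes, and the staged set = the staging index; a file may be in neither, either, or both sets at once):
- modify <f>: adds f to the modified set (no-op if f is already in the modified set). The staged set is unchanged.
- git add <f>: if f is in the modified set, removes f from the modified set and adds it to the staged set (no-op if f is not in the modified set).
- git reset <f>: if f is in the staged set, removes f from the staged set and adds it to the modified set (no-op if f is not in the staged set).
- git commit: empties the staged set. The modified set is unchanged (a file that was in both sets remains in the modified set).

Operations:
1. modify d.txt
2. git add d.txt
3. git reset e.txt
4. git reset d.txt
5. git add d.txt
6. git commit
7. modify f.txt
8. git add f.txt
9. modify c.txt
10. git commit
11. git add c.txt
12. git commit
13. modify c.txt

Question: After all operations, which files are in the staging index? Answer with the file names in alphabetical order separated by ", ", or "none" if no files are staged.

After op 1 (modify d.txt): modified={d.txt} staged={none}
After op 2 (git add d.txt): modified={none} staged={d.txt}
After op 3 (git reset e.txt): modified={none} staged={d.txt}
After op 4 (git reset d.txt): modified={d.txt} staged={none}
After op 5 (git add d.txt): modified={none} staged={d.txt}
After op 6 (git commit): modified={none} staged={none}
After op 7 (modify f.txt): modified={f.txt} staged={none}
After op 8 (git add f.txt): modified={none} staged={f.txt}
After op 9 (modify c.txt): modified={c.txt} staged={f.txt}
After op 10 (git commit): modified={c.txt} staged={none}
After op 11 (git add c.txt): modified={none} staged={c.txt}
After op 12 (git commit): modified={none} staged={none}
After op 13 (modify c.txt): modified={c.txt} staged={none}

Answer: none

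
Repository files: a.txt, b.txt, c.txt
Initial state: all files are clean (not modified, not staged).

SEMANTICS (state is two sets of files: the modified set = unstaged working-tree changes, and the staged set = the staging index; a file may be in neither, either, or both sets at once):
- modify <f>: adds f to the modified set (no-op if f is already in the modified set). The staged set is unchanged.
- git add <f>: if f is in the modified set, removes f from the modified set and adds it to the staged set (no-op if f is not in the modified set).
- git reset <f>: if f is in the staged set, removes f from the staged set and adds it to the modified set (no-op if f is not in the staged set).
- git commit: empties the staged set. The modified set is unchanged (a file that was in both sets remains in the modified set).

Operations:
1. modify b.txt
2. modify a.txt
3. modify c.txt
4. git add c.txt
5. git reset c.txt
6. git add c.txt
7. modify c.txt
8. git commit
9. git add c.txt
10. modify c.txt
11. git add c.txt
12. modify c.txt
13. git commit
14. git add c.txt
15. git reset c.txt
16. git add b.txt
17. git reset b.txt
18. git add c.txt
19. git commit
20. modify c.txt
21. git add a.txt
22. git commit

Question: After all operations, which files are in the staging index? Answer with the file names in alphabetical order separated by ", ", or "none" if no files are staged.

After op 1 (modify b.txt): modified={b.txt} staged={none}
After op 2 (modify a.txt): modified={a.txt, b.txt} staged={none}
After op 3 (modify c.txt): modified={a.txt, b.txt, c.txt} staged={none}
After op 4 (git add c.txt): modified={a.txt, b.txt} staged={c.txt}
After op 5 (git reset c.txt): modified={a.txt, b.txt, c.txt} staged={none}
After op 6 (git add c.txt): modified={a.txt, b.txt} staged={c.txt}
After op 7 (modify c.txt): modified={a.txt, b.txt, c.txt} staged={c.txt}
After op 8 (git commit): modified={a.txt, b.txt, c.txt} staged={none}
After op 9 (git add c.txt): modified={a.txt, b.txt} staged={c.txt}
After op 10 (modify c.txt): modified={a.txt, b.txt, c.txt} staged={c.txt}
After op 11 (git add c.txt): modified={a.txt, b.txt} staged={c.txt}
After op 12 (modify c.txt): modified={a.txt, b.txt, c.txt} staged={c.txt}
After op 13 (git commit): modified={a.txt, b.txt, c.txt} staged={none}
After op 14 (git add c.txt): modified={a.txt, b.txt} staged={c.txt}
After op 15 (git reset c.txt): modified={a.txt, b.txt, c.txt} staged={none}
After op 16 (git add b.txt): modified={a.txt, c.txt} staged={b.txt}
After op 17 (git reset b.txt): modified={a.txt, b.txt, c.txt} staged={none}
After op 18 (git add c.txt): modified={a.txt, b.txt} staged={c.txt}
After op 19 (git commit): modified={a.txt, b.txt} staged={none}
After op 20 (modify c.txt): modified={a.txt, b.txt, c.txt} staged={none}
After op 21 (git add a.txt): modified={b.txt, c.txt} staged={a.txt}
After op 22 (git commit): modified={b.txt, c.txt} staged={none}

Answer: none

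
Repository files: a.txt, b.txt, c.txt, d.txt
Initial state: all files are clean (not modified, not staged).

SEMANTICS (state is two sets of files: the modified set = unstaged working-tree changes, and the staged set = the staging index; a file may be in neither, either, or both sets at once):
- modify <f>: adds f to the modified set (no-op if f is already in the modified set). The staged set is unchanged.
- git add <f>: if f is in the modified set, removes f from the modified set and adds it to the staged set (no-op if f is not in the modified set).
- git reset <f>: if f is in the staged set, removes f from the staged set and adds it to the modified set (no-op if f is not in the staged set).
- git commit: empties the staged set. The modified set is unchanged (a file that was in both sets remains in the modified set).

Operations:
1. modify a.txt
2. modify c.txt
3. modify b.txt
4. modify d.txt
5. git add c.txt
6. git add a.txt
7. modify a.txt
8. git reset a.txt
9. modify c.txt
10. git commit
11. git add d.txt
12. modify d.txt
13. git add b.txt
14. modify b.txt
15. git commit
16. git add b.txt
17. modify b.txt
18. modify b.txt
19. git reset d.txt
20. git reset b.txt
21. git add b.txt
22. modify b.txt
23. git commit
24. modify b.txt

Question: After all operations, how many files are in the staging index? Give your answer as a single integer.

After op 1 (modify a.txt): modified={a.txt} staged={none}
After op 2 (modify c.txt): modified={a.txt, c.txt} staged={none}
After op 3 (modify b.txt): modified={a.txt, b.txt, c.txt} staged={none}
After op 4 (modify d.txt): modified={a.txt, b.txt, c.txt, d.txt} staged={none}
After op 5 (git add c.txt): modified={a.txt, b.txt, d.txt} staged={c.txt}
After op 6 (git add a.txt): modified={b.txt, d.txt} staged={a.txt, c.txt}
After op 7 (modify a.txt): modified={a.txt, b.txt, d.txt} staged={a.txt, c.txt}
After op 8 (git reset a.txt): modified={a.txt, b.txt, d.txt} staged={c.txt}
After op 9 (modify c.txt): modified={a.txt, b.txt, c.txt, d.txt} staged={c.txt}
After op 10 (git commit): modified={a.txt, b.txt, c.txt, d.txt} staged={none}
After op 11 (git add d.txt): modified={a.txt, b.txt, c.txt} staged={d.txt}
After op 12 (modify d.txt): modified={a.txt, b.txt, c.txt, d.txt} staged={d.txt}
After op 13 (git add b.txt): modified={a.txt, c.txt, d.txt} staged={b.txt, d.txt}
After op 14 (modify b.txt): modified={a.txt, b.txt, c.txt, d.txt} staged={b.txt, d.txt}
After op 15 (git commit): modified={a.txt, b.txt, c.txt, d.txt} staged={none}
After op 16 (git add b.txt): modified={a.txt, c.txt, d.txt} staged={b.txt}
After op 17 (modify b.txt): modified={a.txt, b.txt, c.txt, d.txt} staged={b.txt}
After op 18 (modify b.txt): modified={a.txt, b.txt, c.txt, d.txt} staged={b.txt}
After op 19 (git reset d.txt): modified={a.txt, b.txt, c.txt, d.txt} staged={b.txt}
After op 20 (git reset b.txt): modified={a.txt, b.txt, c.txt, d.txt} staged={none}
After op 21 (git add b.txt): modified={a.txt, c.txt, d.txt} staged={b.txt}
After op 22 (modify b.txt): modified={a.txt, b.txt, c.txt, d.txt} staged={b.txt}
After op 23 (git commit): modified={a.txt, b.txt, c.txt, d.txt} staged={none}
After op 24 (modify b.txt): modified={a.txt, b.txt, c.txt, d.txt} staged={none}
Final staged set: {none} -> count=0

Answer: 0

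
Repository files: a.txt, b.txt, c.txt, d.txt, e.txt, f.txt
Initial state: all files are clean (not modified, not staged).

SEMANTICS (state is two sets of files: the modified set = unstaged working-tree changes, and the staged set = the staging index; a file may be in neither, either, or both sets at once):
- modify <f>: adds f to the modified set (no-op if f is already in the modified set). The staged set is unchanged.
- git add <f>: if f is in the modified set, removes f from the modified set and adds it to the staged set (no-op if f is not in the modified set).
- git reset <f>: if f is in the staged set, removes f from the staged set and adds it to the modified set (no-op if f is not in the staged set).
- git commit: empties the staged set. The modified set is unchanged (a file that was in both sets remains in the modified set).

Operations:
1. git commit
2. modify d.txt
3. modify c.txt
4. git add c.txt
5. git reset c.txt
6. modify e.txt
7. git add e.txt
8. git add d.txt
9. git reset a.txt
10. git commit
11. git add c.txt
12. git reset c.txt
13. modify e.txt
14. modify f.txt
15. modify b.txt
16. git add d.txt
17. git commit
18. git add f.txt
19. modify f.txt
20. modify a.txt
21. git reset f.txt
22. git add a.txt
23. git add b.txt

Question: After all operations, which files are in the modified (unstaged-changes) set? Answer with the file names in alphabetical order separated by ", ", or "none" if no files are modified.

Answer: c.txt, e.txt, f.txt

Derivation:
After op 1 (git commit): modified={none} staged={none}
After op 2 (modify d.txt): modified={d.txt} staged={none}
After op 3 (modify c.txt): modified={c.txt, d.txt} staged={none}
After op 4 (git add c.txt): modified={d.txt} staged={c.txt}
After op 5 (git reset c.txt): modified={c.txt, d.txt} staged={none}
After op 6 (modify e.txt): modified={c.txt, d.txt, e.txt} staged={none}
After op 7 (git add e.txt): modified={c.txt, d.txt} staged={e.txt}
After op 8 (git add d.txt): modified={c.txt} staged={d.txt, e.txt}
After op 9 (git reset a.txt): modified={c.txt} staged={d.txt, e.txt}
After op 10 (git commit): modified={c.txt} staged={none}
After op 11 (git add c.txt): modified={none} staged={c.txt}
After op 12 (git reset c.txt): modified={c.txt} staged={none}
After op 13 (modify e.txt): modified={c.txt, e.txt} staged={none}
After op 14 (modify f.txt): modified={c.txt, e.txt, f.txt} staged={none}
After op 15 (modify b.txt): modified={b.txt, c.txt, e.txt, f.txt} staged={none}
After op 16 (git add d.txt): modified={b.txt, c.txt, e.txt, f.txt} staged={none}
After op 17 (git commit): modified={b.txt, c.txt, e.txt, f.txt} staged={none}
After op 18 (git add f.txt): modified={b.txt, c.txt, e.txt} staged={f.txt}
After op 19 (modify f.txt): modified={b.txt, c.txt, e.txt, f.txt} staged={f.txt}
After op 20 (modify a.txt): modified={a.txt, b.txt, c.txt, e.txt, f.txt} staged={f.txt}
After op 21 (git reset f.txt): modified={a.txt, b.txt, c.txt, e.txt, f.txt} staged={none}
After op 22 (git add a.txt): modified={b.txt, c.txt, e.txt, f.txt} staged={a.txt}
After op 23 (git add b.txt): modified={c.txt, e.txt, f.txt} staged={a.txt, b.txt}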